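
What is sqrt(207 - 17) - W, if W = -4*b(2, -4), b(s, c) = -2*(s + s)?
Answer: -32 + sqrt(190) ≈ -18.216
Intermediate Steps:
b(s, c) = -4*s
W = 32 (W = -(-16)*2 = -4*(-8) = 32)
sqrt(207 - 17) - W = sqrt(207 - 17) - 1*32 = sqrt(190) - 32 = -32 + sqrt(190)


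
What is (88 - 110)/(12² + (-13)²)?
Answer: -22/313 ≈ -0.070288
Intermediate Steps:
(88 - 110)/(12² + (-13)²) = -22/(144 + 169) = -22/313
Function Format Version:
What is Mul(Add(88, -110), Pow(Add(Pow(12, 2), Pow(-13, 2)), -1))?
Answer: Rational(-22, 313) ≈ -0.070288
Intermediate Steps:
Mul(Add(88, -110), Pow(Add(Pow(12, 2), Pow(-13, 2)), -1)) = Mul(-22, Pow(Add(144, 169), -1)) = Mul(-22, Pow(313, -1)) = Mul(-22, Rational(1, 313)) = Rational(-22, 313)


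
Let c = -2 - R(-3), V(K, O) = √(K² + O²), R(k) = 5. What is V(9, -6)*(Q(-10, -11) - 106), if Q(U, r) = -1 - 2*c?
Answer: -279*√13 ≈ -1005.9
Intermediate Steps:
c = -7 (c = -2 - 1*5 = -2 - 5 = -7)
Q(U, r) = 13 (Q(U, r) = -1 - 2*(-7) = -1 + 14 = 13)
V(9, -6)*(Q(-10, -11) - 106) = √(9² + (-6)²)*(13 - 106) = √(81 + 36)*(-93) = √117*(-93) = (3*√13)*(-93) = -279*√13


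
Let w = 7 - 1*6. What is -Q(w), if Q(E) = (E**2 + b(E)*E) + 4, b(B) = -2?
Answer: -3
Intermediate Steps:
w = 1 (w = 7 - 6 = 1)
Q(E) = 4 + E**2 - 2*E (Q(E) = (E**2 - 2*E) + 4 = 4 + E**2 - 2*E)
-Q(w) = -(4 + 1**2 - 2*1) = -(4 + 1 - 2) = -1*3 = -3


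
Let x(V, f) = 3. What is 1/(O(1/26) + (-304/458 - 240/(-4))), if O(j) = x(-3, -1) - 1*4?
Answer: 229/13359 ≈ 0.017142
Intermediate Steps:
O(j) = -1 (O(j) = 3 - 1*4 = 3 - 4 = -1)
1/(O(1/26) + (-304/458 - 240/(-4))) = 1/(-1 + (-304/458 - 240/(-4))) = 1/(-1 + (-304*1/458 - 240*(-¼))) = 1/(-1 + (-152/229 + 60)) = 1/(-1 + 13588/229) = 1/(13359/229) = 229/13359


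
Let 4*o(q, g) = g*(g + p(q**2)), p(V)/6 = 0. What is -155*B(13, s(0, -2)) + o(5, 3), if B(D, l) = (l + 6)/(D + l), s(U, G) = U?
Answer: -3603/52 ≈ -69.288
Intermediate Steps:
p(V) = 0 (p(V) = 6*0 = 0)
B(D, l) = (6 + l)/(D + l)
o(q, g) = g**2/4 (o(q, g) = (g*(g + 0))/4 = (g*g)/4 = g**2/4)
-155*B(13, s(0, -2)) + o(5, 3) = -155*(6 + 0)/(13 + 0) + (1/4)*3**2 = -155*6/13 + (1/4)*9 = -155*6/13 + 9/4 = -930/13 + 9/4 = -3603/52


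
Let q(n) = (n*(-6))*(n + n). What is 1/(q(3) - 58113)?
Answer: -1/58221 ≈ -1.7176e-5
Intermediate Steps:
q(n) = -12*n**2 (q(n) = (-6*n)*(2*n) = -12*n**2)
1/(q(3) - 58113) = 1/(-12*3**2 - 58113) = 1/(-12*9 - 58113) = 1/(-108 - 58113) = 1/(-58221) = -1/58221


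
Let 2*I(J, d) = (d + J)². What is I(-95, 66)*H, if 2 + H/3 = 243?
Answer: 608043/2 ≈ 3.0402e+5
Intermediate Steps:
H = 723 (H = -6 + 3*243 = -6 + 729 = 723)
I(J, d) = (J + d)²/2 (I(J, d) = (d + J)²/2 = (J + d)²/2)
I(-95, 66)*H = ((-95 + 66)²/2)*723 = ((½)*(-29)²)*723 = ((½)*841)*723 = (841/2)*723 = 608043/2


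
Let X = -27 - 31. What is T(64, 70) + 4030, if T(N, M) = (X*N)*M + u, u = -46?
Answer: -255856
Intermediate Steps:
X = -58
T(N, M) = -46 - 58*M*N (T(N, M) = (-58*N)*M - 46 = -58*M*N - 46 = -46 - 58*M*N)
T(64, 70) + 4030 = (-46 - 58*70*64) + 4030 = (-46 - 259840) + 4030 = -259886 + 4030 = -255856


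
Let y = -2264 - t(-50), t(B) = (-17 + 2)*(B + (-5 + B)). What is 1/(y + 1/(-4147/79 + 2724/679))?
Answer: -2600617/9983822304 ≈ -0.00026048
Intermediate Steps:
t(B) = 75 - 30*B (t(B) = -15*(-5 + 2*B) = 75 - 30*B)
y = -3839 (y = -2264 - (75 - 30*(-50)) = -2264 - (75 + 1500) = -2264 - 1*1575 = -2264 - 1575 = -3839)
1/(y + 1/(-4147/79 + 2724/679)) = 1/(-3839 + 1/(-4147/79 + 2724/679)) = 1/(-3839 + 1/(-2600617/53641)) = 1/(-3839 - 53641/2600617) = 1/(-9983822304/2600617) = -2600617/9983822304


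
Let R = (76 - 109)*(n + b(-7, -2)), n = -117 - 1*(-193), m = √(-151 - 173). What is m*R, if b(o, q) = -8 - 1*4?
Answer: -38016*I ≈ -38016.0*I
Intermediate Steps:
b(o, q) = -12 (b(o, q) = -8 - 4 = -12)
m = 18*I (m = √(-324) = 18*I ≈ 18.0*I)
n = 76 (n = -117 + 193 = 76)
R = -2112 (R = (76 - 109)*(76 - 12) = -33*64 = -2112)
m*R = (18*I)*(-2112) = -38016*I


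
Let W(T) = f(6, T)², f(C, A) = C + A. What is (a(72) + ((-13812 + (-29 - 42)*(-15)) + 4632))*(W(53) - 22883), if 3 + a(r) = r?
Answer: 156108492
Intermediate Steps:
f(C, A) = A + C
a(r) = -3 + r
W(T) = (6 + T)² (W(T) = (T + 6)² = (6 + T)²)
(a(72) + ((-13812 + (-29 - 42)*(-15)) + 4632))*(W(53) - 22883) = ((-3 + 72) + ((-13812 + (-29 - 42)*(-15)) + 4632))*((6 + 53)² - 22883) = (69 + ((-13812 - 71*(-15)) + 4632))*(59² - 22883) = (69 + ((-13812 + 1065) + 4632))*(3481 - 22883) = (69 + (-12747 + 4632))*(-19402) = (69 - 8115)*(-19402) = -8046*(-19402) = 156108492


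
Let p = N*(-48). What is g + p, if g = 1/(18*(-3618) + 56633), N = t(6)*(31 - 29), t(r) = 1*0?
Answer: -1/8491 ≈ -0.00011777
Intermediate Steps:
t(r) = 0
N = 0 (N = 0*(31 - 29) = 0*2 = 0)
g = -1/8491 (g = 1/(-65124 + 56633) = 1/(-8491) = -1/8491 ≈ -0.00011777)
p = 0 (p = 0*(-48) = 0)
g + p = -1/8491 + 0 = -1/8491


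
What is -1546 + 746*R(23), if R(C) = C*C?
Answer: 393088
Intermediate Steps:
R(C) = C²
-1546 + 746*R(23) = -1546 + 746*23² = -1546 + 746*529 = -1546 + 394634 = 393088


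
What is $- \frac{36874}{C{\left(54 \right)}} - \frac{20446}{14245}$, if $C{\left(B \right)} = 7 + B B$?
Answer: $- \frac{15811724}{1125355} \approx -14.05$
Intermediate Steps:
$C{\left(B \right)} = 7 + B^{2}$
$- \frac{36874}{C{\left(54 \right)}} - \frac{20446}{14245} = - \frac{36874}{7 + 54^{2}} - \frac{20446}{14245} = - \frac{36874}{7 + 2916} - \frac{20446}{14245} = - \frac{36874}{2923} - \frac{20446}{14245} = - \frac{15811724}{1125355}$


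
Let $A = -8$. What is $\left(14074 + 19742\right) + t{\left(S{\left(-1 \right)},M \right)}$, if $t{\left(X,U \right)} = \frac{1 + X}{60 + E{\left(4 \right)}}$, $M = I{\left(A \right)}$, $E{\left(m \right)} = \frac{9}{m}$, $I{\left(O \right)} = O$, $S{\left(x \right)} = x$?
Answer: $33816$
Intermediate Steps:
$M = -8$
$t{\left(X,U \right)} = \frac{4}{249} + \frac{4 X}{249}$ ($t{\left(X,U \right)} = \frac{1 + X}{60 + \frac{9}{4}} = \frac{1 + X}{\frac{249}{4}} = \left(1 + X\right) \frac{4}{249} = \frac{4}{249} + \frac{4 X}{249}$)
$\left(14074 + 19742\right) + t{\left(S{\left(-1 \right)},M \right)} = \left(14074 + 19742\right) + \left(\frac{4}{249} + \frac{4}{249} \left(-1\right)\right) = 33816 + \left(\frac{4}{249} - \frac{4}{249}\right) = 33816 + 0 = 33816$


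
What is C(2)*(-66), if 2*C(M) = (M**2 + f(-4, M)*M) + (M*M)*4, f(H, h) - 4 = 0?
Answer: -924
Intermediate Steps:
f(H, h) = 4 (f(H, h) = 4 + 0 = 4)
C(M) = 2*M + 5*M**2/2 (C(M) = ((M**2 + 4*M) + (M*M)*4)/2 = ((M**2 + 4*M) + M**2*4)/2 = ((M**2 + 4*M) + 4*M**2)/2 = (4*M + 5*M**2)/2 = 2*M + 5*M**2/2)
C(2)*(-66) = ((1/2)*2*(4 + 5*2))*(-66) = ((1/2)*2*(4 + 10))*(-66) = ((1/2)*2*14)*(-66) = 14*(-66) = -924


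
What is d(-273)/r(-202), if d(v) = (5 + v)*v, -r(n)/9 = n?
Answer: 12194/303 ≈ 40.244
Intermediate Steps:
r(n) = -9*n
d(v) = v*(5 + v)
d(-273)/r(-202) = (-273*(5 - 273))/((-9*(-202))) = -273*(-268)/1818 = 73164*(1/1818) = 12194/303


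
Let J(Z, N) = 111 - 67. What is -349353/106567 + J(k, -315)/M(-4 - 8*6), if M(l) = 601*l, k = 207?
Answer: -2730667226/832607971 ≈ -3.2797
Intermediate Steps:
J(Z, N) = 44
-349353/106567 + J(k, -315)/M(-4 - 8*6) = -349353/106567 + 44/((601*(-4 - 8*6))) = -349353*1/106567 + 44/((601*(-4 - 48))) = -349353/106567 + 44/((601*(-52))) = -349353/106567 + 44/(-31252) = -349353/106567 + 44*(-1/31252) = -349353/106567 - 11/7813 = -2730667226/832607971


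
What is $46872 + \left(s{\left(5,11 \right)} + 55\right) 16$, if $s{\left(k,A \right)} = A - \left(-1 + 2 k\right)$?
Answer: $47784$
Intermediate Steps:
$s{\left(k,A \right)} = 1 + A - 2 k$ ($s{\left(k,A \right)} = A - \left(-1 + 2 k\right) = 1 + A - 2 k$)
$46872 + \left(s{\left(5,11 \right)} + 55\right) 16 = 46872 + \left(\left(1 + 11 - 10\right) + 55\right) 16 = 46872 + \left(2 + 55\right) 16 = 46872 + 57 \cdot 16 = 46872 + 912 = 47784$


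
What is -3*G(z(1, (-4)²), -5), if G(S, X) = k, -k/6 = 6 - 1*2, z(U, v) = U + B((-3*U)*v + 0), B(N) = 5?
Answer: 72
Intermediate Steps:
z(U, v) = 5 + U (z(U, v) = U + 5 = 5 + U)
k = -24 (k = -6*(6 - 1*2) = -6*(6 - 2) = -6*4 = -24)
G(S, X) = -24
-3*G(z(1, (-4)²), -5) = -3*(-24) = 72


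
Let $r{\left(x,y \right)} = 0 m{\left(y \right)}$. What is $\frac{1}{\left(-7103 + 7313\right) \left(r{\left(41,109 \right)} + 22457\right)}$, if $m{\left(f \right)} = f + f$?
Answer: $\frac{1}{4715970} \approx 2.1205 \cdot 10^{-7}$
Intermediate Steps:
$m{\left(f \right)} = 2 f$
$r{\left(x,y \right)} = 0$ ($r{\left(x,y \right)} = 0 \cdot 2 y = 0$)
$\frac{1}{\left(-7103 + 7313\right) \left(r{\left(41,109 \right)} + 22457\right)} = \frac{1}{\left(-7103 + 7313\right) \left(0 + 22457\right)} = \frac{1}{210 \cdot 22457} = \frac{1}{4715970}$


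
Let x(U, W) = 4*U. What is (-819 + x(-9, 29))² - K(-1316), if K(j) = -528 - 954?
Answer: 732507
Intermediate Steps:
K(j) = -1482
(-819 + x(-9, 29))² - K(-1316) = (-819 + 4*(-9))² - 1*(-1482) = (-819 - 36)² + 1482 = (-855)² + 1482 = 731025 + 1482 = 732507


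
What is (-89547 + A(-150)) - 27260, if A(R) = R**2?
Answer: -94307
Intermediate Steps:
(-89547 + A(-150)) - 27260 = (-89547 + (-150)**2) - 27260 = (-89547 + 22500) - 27260 = -67047 - 27260 = -94307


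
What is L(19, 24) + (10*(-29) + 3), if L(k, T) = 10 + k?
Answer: -258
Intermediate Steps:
L(19, 24) + (10*(-29) + 3) = (10 + 19) + (10*(-29) + 3) = 29 + (-290 + 3) = 29 - 287 = -258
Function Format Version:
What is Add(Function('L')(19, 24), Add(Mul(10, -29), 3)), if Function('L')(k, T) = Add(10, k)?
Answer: -258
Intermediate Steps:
Add(Function('L')(19, 24), Add(Mul(10, -29), 3)) = Add(Add(10, 19), Add(Mul(10, -29), 3)) = Add(29, Add(-290, 3)) = Add(29, -287) = -258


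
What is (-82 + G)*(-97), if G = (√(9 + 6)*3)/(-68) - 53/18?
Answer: 148313/18 + 291*√15/68 ≈ 8256.2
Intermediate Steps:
G = -53/18 - 3*√15/68 (G = (√15*3)*(-1/68) - 53*1/18 = (3*√15)*(-1/68) - 53/18 = -3*√15/68 - 53/18 = -53/18 - 3*√15/68 ≈ -3.1153)
(-82 + G)*(-97) = (-82 + (-53/18 - 3*√15/68))*(-97) = (-1529/18 - 3*√15/68)*(-97) = 148313/18 + 291*√15/68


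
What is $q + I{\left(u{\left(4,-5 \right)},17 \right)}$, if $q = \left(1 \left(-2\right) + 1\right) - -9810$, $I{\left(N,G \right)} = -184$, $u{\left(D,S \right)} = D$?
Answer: $9625$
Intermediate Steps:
$q = 9809$ ($q = \left(-2 + 1\right) + 9810 = -1 + 9810 = 9809$)
$q + I{\left(u{\left(4,-5 \right)},17 \right)} = 9809 - 184 = 9625$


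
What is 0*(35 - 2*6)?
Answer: 0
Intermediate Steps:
0*(35 - 2*6) = 0*(35 - 12) = 0*23 = 0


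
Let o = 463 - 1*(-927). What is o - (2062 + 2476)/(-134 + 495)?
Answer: 497252/361 ≈ 1377.4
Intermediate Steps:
o = 1390 (o = 463 + 927 = 1390)
o - (2062 + 2476)/(-134 + 495) = 1390 - (2062 + 2476)/(-134 + 495) = 1390 - 4538/361 = 497252/361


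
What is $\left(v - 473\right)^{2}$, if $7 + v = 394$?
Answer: $7396$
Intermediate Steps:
$v = 387$ ($v = -7 + 394 = 387$)
$\left(v - 473\right)^{2} = \left(387 - 473\right)^{2} = \left(-86\right)^{2} = 7396$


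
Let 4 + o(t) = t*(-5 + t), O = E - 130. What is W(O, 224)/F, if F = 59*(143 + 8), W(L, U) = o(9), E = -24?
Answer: 32/8909 ≈ 0.0035919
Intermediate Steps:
O = -154 (O = -24 - 130 = -154)
o(t) = -4 + t*(-5 + t)
W(L, U) = 32 (W(L, U) = -4 + 9² - 5*9 = -4 + 81 - 45 = 32)
F = 8909 (F = 59*151 = 8909)
W(O, 224)/F = 32/8909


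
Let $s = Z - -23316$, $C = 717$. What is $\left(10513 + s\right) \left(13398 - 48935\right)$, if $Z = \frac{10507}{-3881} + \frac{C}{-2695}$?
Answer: $- \frac{12572862365197481}{10459295} \approx -1.2021 \cdot 10^{9}$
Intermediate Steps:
$Z = - \frac{31099042}{10459295}$ ($Z = \frac{10507}{-3881} + \frac{717}{-2695} = 10507 \left(- \frac{1}{3881}\right) + 717 \left(- \frac{1}{2695}\right) = - \frac{10507}{3881} - \frac{717}{2695} = - \frac{31099042}{10459295} \approx -2.9733$)
$s = \frac{243837823178}{10459295}$ ($s = - \frac{31099042}{10459295} - -23316 = - \frac{31099042}{10459295} + 23316 = \frac{243837823178}{10459295} \approx 23313.0$)
$\left(10513 + s\right) \left(13398 - 48935\right) = \left(10513 + \frac{243837823178}{10459295}\right) \left(13398 - 48935\right) = \frac{353796391513}{10459295} \left(-35537\right) = - \frac{12572862365197481}{10459295}$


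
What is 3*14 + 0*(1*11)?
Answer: 42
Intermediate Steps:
3*14 + 0*(1*11) = 42 + 0*11 = 42 + 0 = 42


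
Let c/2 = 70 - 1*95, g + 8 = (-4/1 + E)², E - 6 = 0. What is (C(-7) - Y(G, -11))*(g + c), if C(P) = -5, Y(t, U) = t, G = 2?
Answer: 378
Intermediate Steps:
E = 6 (E = 6 + 0 = 6)
g = -4 (g = -8 + (-4/1 + 6)² = -8 + (-4*1 + 6)² = -8 + (-4 + 6)² = -8 + 2² = -8 + 4 = -4)
c = -50 (c = 2*(70 - 1*95) = 2*(70 - 95) = 2*(-25) = -50)
(C(-7) - Y(G, -11))*(g + c) = (-5 - 1*2)*(-4 - 50) = (-5 - 2)*(-54) = -7*(-54) = 378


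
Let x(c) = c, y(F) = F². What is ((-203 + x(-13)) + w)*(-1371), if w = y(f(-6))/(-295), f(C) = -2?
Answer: 87365604/295 ≈ 2.9615e+5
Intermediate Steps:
w = -4/295 (w = (-2)²/(-295) = 4*(-1/295) = -4/295 ≈ -0.013559)
((-203 + x(-13)) + w)*(-1371) = ((-203 - 13) - 4/295)*(-1371) = (-216 - 4/295)*(-1371) = -63724/295*(-1371) = 87365604/295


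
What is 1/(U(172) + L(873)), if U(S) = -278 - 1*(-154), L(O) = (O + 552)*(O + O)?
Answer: 1/2487926 ≈ 4.0194e-7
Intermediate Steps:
L(O) = 2*O*(552 + O) (L(O) = (552 + O)*(2*O) = 2*O*(552 + O))
U(S) = -124 (U(S) = -278 + 154 = -124)
1/(U(172) + L(873)) = 1/(-124 + 2*873*(552 + 873)) = 1/(-124 + 2*873*1425) = 1/(-124 + 2488050) = 1/2487926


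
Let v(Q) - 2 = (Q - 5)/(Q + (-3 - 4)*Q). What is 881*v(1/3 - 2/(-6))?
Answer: 32597/12 ≈ 2716.4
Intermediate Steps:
v(Q) = 2 - (-5 + Q)/(6*Q) (v(Q) = 2 + (Q - 5)/(Q + (-3 - 4)*Q) = 2 + (-5 + Q)/(Q - 7*Q) = 2 + (-5 + Q)/((-6*Q)) = 2 + (-5 + Q)*(-1/(6*Q)) = 2 - (-5 + Q)/(6*Q))
881*v(1/3 - 2/(-6)) = 881*((5 + 11*(1/3 - 2/(-6)))/(6*(1/3 - 2/(-6)))) = 881*((5 + 11*(1*(⅓) - 2*(-⅙)))/(6*(1*(⅓) - 2*(-⅙)))) = 881*((5 + 11*(⅓ + ⅓))/(6*(⅓ + ⅓))) = 881*((5 + 11*(⅔))/(6*(⅔))) = 881*((⅙)*(3/2)*(5 + 22/3)) = 881*((⅙)*(3/2)*(37/3)) = 881*(37/12) = 32597/12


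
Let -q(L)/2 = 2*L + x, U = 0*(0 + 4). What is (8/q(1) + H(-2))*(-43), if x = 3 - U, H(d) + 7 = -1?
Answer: 1892/5 ≈ 378.40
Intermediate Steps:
U = 0 (U = 0*4 = 0)
H(d) = -8 (H(d) = -7 - 1 = -8)
x = 3 (x = 3 - 1*0 = 3 + 0 = 3)
q(L) = -6 - 4*L (q(L) = -2*(2*L + 3) = -2*(3 + 2*L) = -6 - 4*L)
(8/q(1) + H(-2))*(-43) = (8/(-6 - 4*1) - 8)*(-43) = (8/(-6 - 4) - 8)*(-43) = (8/(-10) - 8)*(-43) = (8*(-1/10) - 8)*(-43) = (-4/5 - 8)*(-43) = -44/5*(-43) = 1892/5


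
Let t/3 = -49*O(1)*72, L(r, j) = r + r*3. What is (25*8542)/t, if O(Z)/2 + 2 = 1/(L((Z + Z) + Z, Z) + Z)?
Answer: 55523/10584 ≈ 5.2459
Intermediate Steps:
L(r, j) = 4*r (L(r, j) = r + 3*r = 4*r)
O(Z) = -4 + 2/(13*Z) (O(Z) = -4 + 2/(4*((Z + Z) + Z) + Z) = -4 + 2/(4*(2*Z + Z) + Z) = -4 + 2/(4*(3*Z) + Z) = -4 + 2/(12*Z + Z) = -4 + 2/((13*Z)) = -4 + 2*(1/(13*Z)) = -4 + 2/(13*Z))
t = 529200/13 (t = 3*(-49*(-4 + (2/13)/1)*72) = 3*(-49*(-4 + (2/13)*1)*72) = 3*(-49*(-4 + 2/13)*72) = 3*(-49*(-50/13)*72) = 3*((2450/13)*72) = 3*(176400/13) = 529200/13 ≈ 40708.)
(25*8542)/t = (25*8542)/(529200/13) = 213550*(13/529200) = 55523/10584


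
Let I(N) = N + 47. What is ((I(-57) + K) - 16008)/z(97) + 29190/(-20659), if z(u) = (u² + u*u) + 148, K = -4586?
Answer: -163212596/65303099 ≈ -2.4993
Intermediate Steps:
I(N) = 47 + N
z(u) = 148 + 2*u² (z(u) = (u² + u²) + 148 = 2*u² + 148 = 148 + 2*u²)
((I(-57) + K) - 16008)/z(97) + 29190/(-20659) = (((47 - 57) - 4586) - 16008)/(148 + 2*97²) + 29190/(-20659) = ((-10 - 4586) - 16008)/(148 + 2*9409) + 29190*(-1/20659) = (-4596 - 16008)/(148 + 18818) - 29190/20659 = -20604/18966 - 29190/20659 = -20604*1/18966 - 29190/20659 = -3434/3161 - 29190/20659 = -163212596/65303099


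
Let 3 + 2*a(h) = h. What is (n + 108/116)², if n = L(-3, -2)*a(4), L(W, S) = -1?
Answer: 625/3364 ≈ 0.18579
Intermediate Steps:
a(h) = -3/2 + h/2
n = -½ (n = -(-3/2 + (½)*4) = -(-3/2 + 2) = -1*½ = -½ ≈ -0.50000)
(n + 108/116)² = (-½ + 108/116)² = (-½ + 108*(1/116))² = (-½ + 27/29)² = (25/58)² = 625/3364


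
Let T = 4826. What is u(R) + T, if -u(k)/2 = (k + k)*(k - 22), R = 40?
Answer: 1946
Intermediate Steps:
u(k) = -4*k*(-22 + k) (u(k) = -2*(k + k)*(k - 22) = -2*2*k*(-22 + k) = -4*k*(-22 + k))
u(R) + T = 4*40*(22 - 1*40) + 4826 = 4*40*(22 - 40) + 4826 = 4*40*(-18) + 4826 = -2880 + 4826 = 1946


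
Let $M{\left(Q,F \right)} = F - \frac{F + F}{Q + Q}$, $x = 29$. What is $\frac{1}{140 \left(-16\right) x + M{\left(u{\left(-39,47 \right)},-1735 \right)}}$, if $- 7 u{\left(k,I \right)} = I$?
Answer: $- \frac{47}{3146810} \approx -1.4936 \cdot 10^{-5}$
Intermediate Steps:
$u{\left(k,I \right)} = - \frac{I}{7}$
$M{\left(Q,F \right)} = F - \frac{F}{Q}$ ($M{\left(Q,F \right)} = F - \frac{2 F}{2 Q} = F - 2 F \frac{1}{2 Q} = F - \frac{F}{Q}$)
$\frac{1}{140 \left(-16\right) x + M{\left(u{\left(-39,47 \right)},-1735 \right)}} = \frac{1}{140 \left(-16\right) 29 - \left(1735 - \frac{1735}{\left(- \frac{1}{7}\right) 47}\right)} = \frac{1}{\left(-2240\right) 29 - \left(1735 - \frac{1735}{- \frac{47}{7}}\right)} = \frac{1}{-64960 - \left(1735 - - \frac{12145}{47}\right)} = \frac{1}{-64960 - \frac{93690}{47}} = \frac{1}{- \frac{3146810}{47}} = - \frac{47}{3146810}$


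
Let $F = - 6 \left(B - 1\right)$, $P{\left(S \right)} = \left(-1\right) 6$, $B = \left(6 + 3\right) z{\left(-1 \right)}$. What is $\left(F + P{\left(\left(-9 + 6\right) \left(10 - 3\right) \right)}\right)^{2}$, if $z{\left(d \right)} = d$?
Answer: $2916$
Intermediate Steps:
$B = -9$ ($B = \left(6 + 3\right) \left(-1\right) = 9 \left(-1\right) = -9$)
$P{\left(S \right)} = -6$
$F = 60$ ($F = - 6 \left(-9 - 1\right) = \left(-6\right) \left(-10\right) = 60$)
$\left(F + P{\left(\left(-9 + 6\right) \left(10 - 3\right) \right)}\right)^{2} = \left(60 - 6\right)^{2} = 54^{2} = 2916$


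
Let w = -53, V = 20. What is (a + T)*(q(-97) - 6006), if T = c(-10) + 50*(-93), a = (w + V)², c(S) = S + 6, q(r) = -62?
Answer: 21632420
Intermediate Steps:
c(S) = 6 + S
a = 1089 (a = (-53 + 20)² = (-33)² = 1089)
T = -4654 (T = (6 - 10) + 50*(-93) = -4 - 4650 = -4654)
(a + T)*(q(-97) - 6006) = (1089 - 4654)*(-62 - 6006) = -3565*(-6068) = 21632420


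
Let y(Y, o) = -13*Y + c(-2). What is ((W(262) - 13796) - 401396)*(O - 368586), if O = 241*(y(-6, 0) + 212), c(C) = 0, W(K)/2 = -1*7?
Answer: 124020371376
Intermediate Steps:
W(K) = -14 (W(K) = 2*(-1*7) = 2*(-7) = -14)
y(Y, o) = -13*Y (y(Y, o) = -13*Y + 0 = -13*Y)
O = 69890 (O = 241*(-13*(-6) + 212) = 241*(78 + 212) = 241*290 = 69890)
((W(262) - 13796) - 401396)*(O - 368586) = ((-14 - 13796) - 401396)*(69890 - 368586) = (-13810 - 401396)*(-298696) = -415206*(-298696) = 124020371376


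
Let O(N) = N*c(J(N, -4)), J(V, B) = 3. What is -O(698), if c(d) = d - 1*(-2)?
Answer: -3490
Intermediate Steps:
c(d) = 2 + d (c(d) = d + 2 = 2 + d)
O(N) = 5*N (O(N) = N*(2 + 3) = N*5 = 5*N)
-O(698) = -5*698 = -1*3490 = -3490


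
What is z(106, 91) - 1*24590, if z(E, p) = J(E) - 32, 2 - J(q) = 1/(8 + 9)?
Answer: -418541/17 ≈ -24620.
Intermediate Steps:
J(q) = 33/17 (J(q) = 2 - 1/(8 + 9) = 2 - 1/17 = 33/17)
z(E, p) = -511/17 (z(E, p) = 33/17 - 32 = -511/17)
z(106, 91) - 1*24590 = -511/17 - 1*24590 = -511/17 - 24590 = -418541/17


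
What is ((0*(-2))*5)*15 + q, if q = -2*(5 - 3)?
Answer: -4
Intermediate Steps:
q = -4 (q = -2*2 = -4)
((0*(-2))*5)*15 + q = ((0*(-2))*5)*15 - 4 = (0*5)*15 - 4 = 0*15 - 4 = 0 - 4 = -4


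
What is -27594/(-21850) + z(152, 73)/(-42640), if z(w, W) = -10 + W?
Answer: 117523161/93168400 ≈ 1.2614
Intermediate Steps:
-27594/(-21850) + z(152, 73)/(-42640) = -27594/(-21850) + (-10 + 73)/(-42640) = -27594*(-1/21850) + 63*(-1/42640) = 13797/10925 - 63/42640 = 117523161/93168400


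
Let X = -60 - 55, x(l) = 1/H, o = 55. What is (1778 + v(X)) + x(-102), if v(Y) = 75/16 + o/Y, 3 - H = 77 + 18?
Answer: 655849/368 ≈ 1782.2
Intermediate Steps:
H = -92 (H = 3 - (77 + 18) = 3 - 1*95 = 3 - 95 = -92)
x(l) = -1/92 (x(l) = 1/(-92) = -1/92)
X = -115
v(Y) = 75/16 + 55/Y
(1778 + v(X)) + x(-102) = (1778 + (75/16 + 55/(-115))) - 1/92 = (1778 + (75/16 + 55*(-1/115))) - 1/92 = (1778 + (75/16 - 11/23)) - 1/92 = (1778 + 1549/368) - 1/92 = 655853/368 - 1/92 = 655849/368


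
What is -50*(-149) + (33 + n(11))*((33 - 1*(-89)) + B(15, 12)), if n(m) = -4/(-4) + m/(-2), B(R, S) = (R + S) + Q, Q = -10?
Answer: 22823/2 ≈ 11412.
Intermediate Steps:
B(R, S) = -10 + R + S (B(R, S) = (R + S) - 10 = -10 + R + S)
n(m) = 1 - m/2 (n(m) = -4*(-¼) + m*(-½) = 1 - m/2)
-50*(-149) + (33 + n(11))*((33 - 1*(-89)) + B(15, 12)) = -50*(-149) + (33 + (1 - ½*11))*((33 - 1*(-89)) + (-10 + 15 + 12)) = 7450 + (33 + (1 - 11/2))*((33 + 89) + 17) = 7450 + (33 - 9/2)*(122 + 17) = 7450 + (57/2)*139 = 7450 + 7923/2 = 22823/2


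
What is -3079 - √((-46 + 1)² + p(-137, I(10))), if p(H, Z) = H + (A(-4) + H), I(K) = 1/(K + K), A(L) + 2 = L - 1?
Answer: -3079 - 4*√109 ≈ -3120.8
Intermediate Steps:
A(L) = -3 + L (A(L) = -2 + (L - 1) = -2 + (-1 + L) = -3 + L)
I(K) = 1/(2*K)
p(H, Z) = -7 + 2*H (p(H, Z) = H + ((-3 - 4) + H) = H + (-7 + H) = -7 + 2*H)
-3079 - √((-46 + 1)² + p(-137, I(10))) = -3079 - √((-46 + 1)² + (-7 + 2*(-137))) = -3079 - √((-45)² + (-7 - 274)) = -3079 - √(2025 - 281) = -3079 - √1744 = -3079 - 4*√109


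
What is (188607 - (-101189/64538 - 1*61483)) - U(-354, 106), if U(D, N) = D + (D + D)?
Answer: 16208948965/64538 ≈ 2.5115e+5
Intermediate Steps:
U(D, N) = 3*D (U(D, N) = D + 2*D = 3*D)
(188607 - (-101189/64538 - 1*61483)) - U(-354, 106) = (188607 - (-101189/64538 - 1*61483)) - 3*(-354) = (188607 - (-101189*1/64538 - 61483)) - 1*(-1062) = (188607 - (-101189/64538 - 61483)) + 1062 = (188607 - 1*(-3968091043/64538)) + 1062 = (188607 + 3968091043/64538) + 1062 = 16140409609/64538 + 1062 = 16208948965/64538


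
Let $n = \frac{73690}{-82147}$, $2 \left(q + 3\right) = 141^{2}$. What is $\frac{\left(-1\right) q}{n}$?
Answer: $\frac{326534325}{29476} \approx 11078.0$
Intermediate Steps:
$q = \frac{19875}{2}$ ($q = -3 + \frac{141^{2}}{2} = -3 + \frac{1}{2} \cdot 19881 = -3 + \frac{19881}{2} = \frac{19875}{2} \approx 9937.5$)
$n = - \frac{73690}{82147}$ ($n = 73690 \left(- \frac{1}{82147}\right) = - \frac{73690}{82147} \approx -0.89705$)
$\frac{\left(-1\right) q}{n} = \frac{\left(-1\right) \frac{19875}{2}}{- \frac{73690}{82147}} = \left(- \frac{19875}{2}\right) \left(- \frac{82147}{73690}\right) = \frac{326534325}{29476}$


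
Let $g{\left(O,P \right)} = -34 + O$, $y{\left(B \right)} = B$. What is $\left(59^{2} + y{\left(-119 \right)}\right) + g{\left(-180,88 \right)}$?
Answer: $3148$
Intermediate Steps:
$\left(59^{2} + y{\left(-119 \right)}\right) + g{\left(-180,88 \right)} = \left(59^{2} - 119\right) - 214 = \left(3481 - 119\right) - 214 = 3362 - 214 = 3148$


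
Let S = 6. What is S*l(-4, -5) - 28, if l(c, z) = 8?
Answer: 20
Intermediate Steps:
S*l(-4, -5) - 28 = 6*8 - 28 = 48 - 28 = 20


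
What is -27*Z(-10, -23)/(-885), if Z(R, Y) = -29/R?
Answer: 261/2950 ≈ 0.088475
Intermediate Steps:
-27*Z(-10, -23)/(-885) = -27*(-29/(-10))/(-885) = -27*(-29*(-⅒))*(-1)/885 = -783*(-1)/(10*885) = -27*(-29/8850) = 261/2950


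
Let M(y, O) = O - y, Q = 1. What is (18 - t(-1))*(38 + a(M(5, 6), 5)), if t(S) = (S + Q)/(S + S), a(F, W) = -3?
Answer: 630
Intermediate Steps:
t(S) = (1 + S)/(2*S) (t(S) = (S + 1)/(S + S) = (1 + S)/((2*S)) = (1 + S)*(1/(2*S)) = (1 + S)/(2*S))
(18 - t(-1))*(38 + a(M(5, 6), 5)) = (18 - (1 - 1)/(2*(-1)))*(38 - 3) = (18 - (-1)*0/2)*35 = (18 - 1*0)*35 = (18 + 0)*35 = 18*35 = 630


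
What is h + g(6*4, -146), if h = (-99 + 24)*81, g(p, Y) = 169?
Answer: -5906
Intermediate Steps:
h = -6075 (h = -75*81 = -6075)
h + g(6*4, -146) = -6075 + 169 = -5906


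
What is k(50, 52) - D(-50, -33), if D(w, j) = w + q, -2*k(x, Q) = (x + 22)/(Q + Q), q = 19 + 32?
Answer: -35/26 ≈ -1.3462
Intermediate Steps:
q = 51
k(x, Q) = -(22 + x)/(4*Q) (k(x, Q) = -(x + 22)/(2*(Q + Q)) = -(22 + x)/(2*(2*Q)) = -(22 + x)*1/(2*Q)/2 = -(22 + x)/(4*Q))
D(w, j) = 51 + w (D(w, j) = w + 51 = 51 + w)
k(50, 52) - D(-50, -33) = (¼)*(-22 - 1*50)/52 - (51 - 50) = (¼)*(1/52)*(-22 - 50) - 1*1 = (¼)*(1/52)*(-72) - 1 = -9/26 - 1 = -35/26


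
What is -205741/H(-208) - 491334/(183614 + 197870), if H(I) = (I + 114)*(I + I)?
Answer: -24425006095/3729387584 ≈ -6.5493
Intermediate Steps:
H(I) = 2*I*(114 + I) (H(I) = (114 + I)*(2*I) = 2*I*(114 + I))
-205741/H(-208) - 491334/(183614 + 197870) = -205741*(-1/(416*(114 - 208))) - 491334/(183614 + 197870) = -205741/(2*(-208)*(-94)) - 491334/381484 = -205741/39104 - 491334*1/381484 = -205741*1/39104 - 245667/190742 = -205741/39104 - 245667/190742 = -24425006095/3729387584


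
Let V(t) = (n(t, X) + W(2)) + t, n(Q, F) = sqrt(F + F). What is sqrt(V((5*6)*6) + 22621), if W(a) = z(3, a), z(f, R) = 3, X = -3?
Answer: sqrt(22804 + I*sqrt(6)) ≈ 151.01 + 0.0081*I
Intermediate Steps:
n(Q, F) = sqrt(2)*sqrt(F) (n(Q, F) = sqrt(2*F) = sqrt(2)*sqrt(F))
W(a) = 3
V(t) = 3 + t + I*sqrt(6) (V(t) = (sqrt(2)*sqrt(-3) + 3) + t = (sqrt(2)*(I*sqrt(3)) + 3) + t = (I*sqrt(6) + 3) + t = (3 + I*sqrt(6)) + t = 3 + t + I*sqrt(6))
sqrt(V((5*6)*6) + 22621) = sqrt((3 + (5*6)*6 + I*sqrt(6)) + 22621) = sqrt((3 + 30*6 + I*sqrt(6)) + 22621) = sqrt((3 + 180 + I*sqrt(6)) + 22621) = sqrt((183 + I*sqrt(6)) + 22621) = sqrt(22804 + I*sqrt(6))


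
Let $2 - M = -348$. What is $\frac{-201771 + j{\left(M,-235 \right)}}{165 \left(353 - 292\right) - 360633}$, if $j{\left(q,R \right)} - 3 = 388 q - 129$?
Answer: $\frac{66097}{350568} \approx 0.18854$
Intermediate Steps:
$M = 350$ ($M = 2 - -348 = 2 + 348 = 350$)
$j{\left(q,R \right)} = -126 + 388 q$ ($j{\left(q,R \right)} = 3 + \left(388 q - 129\right) = 3 + \left(-129 + 388 q\right) = -126 + 388 q$)
$\frac{-201771 + j{\left(M,-235 \right)}}{165 \left(353 - 292\right) - 360633} = \frac{-201771 + \left(-126 + 388 \cdot 350\right)}{165 \left(353 - 292\right) - 360633} = \frac{-201771 + \left(-126 + 135800\right)}{165 \cdot 61 - 360633} = \frac{-201771 + 135674}{10065 - 360633} = - \frac{66097}{-350568} = \left(-66097\right) \left(- \frac{1}{350568}\right) = \frac{66097}{350568}$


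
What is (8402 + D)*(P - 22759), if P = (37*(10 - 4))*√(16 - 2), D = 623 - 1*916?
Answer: -184552731 + 1800198*√14 ≈ -1.7782e+8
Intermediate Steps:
D = -293 (D = 623 - 916 = -293)
P = 222*√14 (P = (37*6)*√14 = 222*√14 ≈ 830.65)
(8402 + D)*(P - 22759) = (8402 - 293)*(222*√14 - 22759) = 8109*(-22759 + 222*√14) = -184552731 + 1800198*√14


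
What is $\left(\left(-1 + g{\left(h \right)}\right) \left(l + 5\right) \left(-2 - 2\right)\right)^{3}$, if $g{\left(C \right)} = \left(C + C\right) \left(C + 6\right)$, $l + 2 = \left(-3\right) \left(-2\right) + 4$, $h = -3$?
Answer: $964430272$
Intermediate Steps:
$l = 8$ ($l = -2 + \left(\left(-3\right) \left(-2\right) + 4\right) = -2 + \left(6 + 4\right) = -2 + 10 = 8$)
$g{\left(C \right)} = 2 C \left(6 + C\right)$
$\left(\left(-1 + g{\left(h \right)}\right) \left(l + 5\right) \left(-2 - 2\right)\right)^{3} = \left(\left(-1 + 2 \left(-3\right) \left(6 - 3\right)\right) \left(8 + 5\right) \left(-2 - 2\right)\right)^{3} = \left(\left(-1 + 2 \left(-3\right) 3\right) 13 \left(-4\right)\right)^{3} = \left(\left(-1 - 18\right) \left(-52\right)\right)^{3} = \left(\left(-19\right) \left(-52\right)\right)^{3} = 988^{3} = 964430272$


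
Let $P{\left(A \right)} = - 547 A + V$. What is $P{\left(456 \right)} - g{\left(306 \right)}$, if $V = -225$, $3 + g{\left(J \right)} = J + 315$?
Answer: $-250275$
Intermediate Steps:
$g{\left(J \right)} = 312 + J$ ($g{\left(J \right)} = -3 + \left(J + 315\right) = -3 + \left(315 + J\right) = 312 + J$)
$P{\left(A \right)} = -225 - 547 A$ ($P{\left(A \right)} = - 547 A - 225 = -225 - 547 A$)
$P{\left(456 \right)} - g{\left(306 \right)} = \left(-225 - 249432\right) - \left(312 + 306\right) = \left(-225 - 249432\right) - 618 = -249657 - 618 = -250275$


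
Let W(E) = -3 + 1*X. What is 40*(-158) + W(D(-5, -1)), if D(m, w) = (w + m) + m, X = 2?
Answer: -6321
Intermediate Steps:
D(m, w) = w + 2*m (D(m, w) = (m + w) + m = w + 2*m)
W(E) = -1 (W(E) = -3 + 1*2 = -3 + 2 = -1)
40*(-158) + W(D(-5, -1)) = 40*(-158) - 1 = -6320 - 1 = -6321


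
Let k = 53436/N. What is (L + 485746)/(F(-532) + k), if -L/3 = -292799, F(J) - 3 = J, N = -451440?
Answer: -51319059660/19905433 ≈ -2578.1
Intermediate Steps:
F(J) = 3 + J
L = 878397 (L = -3*(-292799) = 878397)
k = -4453/37620 (k = 53436/(-451440) = 53436*(-1/451440) = -4453/37620 ≈ -0.11837)
(L + 485746)/(F(-532) + k) = (878397 + 485746)/((3 - 532) - 4453/37620) = 1364143/(-529 - 4453/37620) = 1364143/(-19905433/37620) = 1364143*(-37620/19905433) = -51319059660/19905433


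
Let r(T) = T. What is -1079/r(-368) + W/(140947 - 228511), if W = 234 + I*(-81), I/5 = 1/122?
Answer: 479849717/163803056 ≈ 2.9294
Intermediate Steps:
I = 5/122 ≈ 0.040984
W = 28143/122 (W = 234 + (5/122)*(-81) = 234 - 405/122 = 28143/122 ≈ 230.68)
-1079/r(-368) + W/(140947 - 228511) = -1079/(-368) + 28143/(122*(140947 - 228511)) = -1079*(-1/368) + (28143/122)/(-87564) = 1079/368 + (28143/122)*(-1/87564) = 1079/368 - 9381/3560936 = 479849717/163803056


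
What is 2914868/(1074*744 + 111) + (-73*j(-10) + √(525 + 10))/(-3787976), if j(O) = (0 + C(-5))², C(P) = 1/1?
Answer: 11041508366359/3027225415992 - √535/3787976 ≈ 3.6474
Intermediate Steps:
C(P) = 1
j(O) = 1 (j(O) = (0 + 1)² = 1² = 1)
2914868/(1074*744 + 111) + (-73*j(-10) + √(525 + 10))/(-3787976) = 2914868/(1074*744 + 111) + (-73*1 + √(525 + 10))/(-3787976) = 2914868/(799056 + 111) + (-73 + √535)*(-1/3787976) = 2914868/799167 + (73/3787976 - √535/3787976) = 11041508366359/3027225415992 - √535/3787976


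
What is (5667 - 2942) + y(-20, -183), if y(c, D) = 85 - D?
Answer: 2993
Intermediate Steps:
(5667 - 2942) + y(-20, -183) = (5667 - 2942) + (85 - 1*(-183)) = 2725 + (85 + 183) = 2725 + 268 = 2993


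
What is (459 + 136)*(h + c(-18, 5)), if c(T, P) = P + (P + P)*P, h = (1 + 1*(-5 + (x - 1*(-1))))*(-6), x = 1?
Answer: 39865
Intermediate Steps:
h = 12 (h = (1 + 1*(-5 + (1 - 1*(-1))))*(-6) = (1 + 1*(-5 + (1 + 1)))*(-6) = (1 + 1*(-5 + 2))*(-6) = (1 + 1*(-3))*(-6) = (1 - 3)*(-6) = -2*(-6) = 12)
c(T, P) = P + 2*P² (c(T, P) = P + (2*P)*P = P + 2*P²)
(459 + 136)*(h + c(-18, 5)) = (459 + 136)*(12 + 5*(1 + 2*5)) = 595*(12 + 5*(1 + 10)) = 595*(12 + 5*11) = 595*(12 + 55) = 595*67 = 39865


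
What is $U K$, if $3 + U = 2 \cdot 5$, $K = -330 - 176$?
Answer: $-3542$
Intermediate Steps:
$K = -506$
$U = 7$ ($U = -3 + 2 \cdot 5 = -3 + 10 = 7$)
$U K = 7 \left(-506\right) = -3542$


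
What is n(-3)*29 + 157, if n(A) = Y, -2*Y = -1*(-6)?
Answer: 70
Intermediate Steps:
Y = -3 (Y = -(-1)*(-6)/2 = -½*6 = -3)
n(A) = -3
n(-3)*29 + 157 = -3*29 + 157 = -87 + 157 = 70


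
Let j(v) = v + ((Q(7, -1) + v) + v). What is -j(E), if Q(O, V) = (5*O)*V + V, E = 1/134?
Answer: 4821/134 ≈ 35.978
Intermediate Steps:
E = 1/134 ≈ 0.0074627
Q(O, V) = V + 5*O*V (Q(O, V) = 5*O*V + V = V + 5*O*V)
j(v) = -36 + 3*v (j(v) = v + ((-(1 + 5*7) + v) + v) = v + ((-(1 + 35) + v) + v) = v + ((-1*36 + v) + v) = v + ((-36 + v) + v) = v + (-36 + 2*v) = -36 + 3*v)
-j(E) = -(-36 + 3*(1/134)) = -(-36 + 3/134) = -1*(-4821/134) = 4821/134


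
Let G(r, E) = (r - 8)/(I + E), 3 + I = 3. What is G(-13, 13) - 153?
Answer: -2010/13 ≈ -154.62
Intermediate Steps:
I = 0 (I = -3 + 3 = 0)
G(r, E) = (-8 + r)/E (G(r, E) = (r - 8)/(0 + E) = (-8 + r)/E)
G(-13, 13) - 153 = (-8 - 13)/13 - 153 = (1/13)*(-21) - 153 = -21/13 - 153 = -2010/13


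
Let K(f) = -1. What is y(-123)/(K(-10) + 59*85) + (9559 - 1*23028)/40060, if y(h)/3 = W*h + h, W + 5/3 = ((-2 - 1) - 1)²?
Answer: -6395501/4366540 ≈ -1.4647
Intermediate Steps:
W = 43/3 (W = -5/3 + ((-2 - 1) - 1)² = -5/3 + (-3 - 1)² = -5/3 + (-4)² = -5/3 + 16 = 43/3 ≈ 14.333)
y(h) = 46*h (y(h) = 3*(43*h/3 + h) = 3*(46*h/3) = 46*h)
y(-123)/(K(-10) + 59*85) + (9559 - 1*23028)/40060 = (46*(-123))/(-1 + 59*85) + (9559 - 1*23028)/40060 = -5658/(-1 + 5015) + (9559 - 23028)*(1/40060) = -5658/5014 - 13469*1/40060 = -5658*1/5014 - 13469/40060 = -123/109 - 13469/40060 = -6395501/4366540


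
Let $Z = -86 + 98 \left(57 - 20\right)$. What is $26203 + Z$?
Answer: $29743$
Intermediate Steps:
$Z = 3540$ ($Z = -86 + 98 \left(57 - 20\right) = -86 + 98 \cdot 37 = -86 + 3626 = 3540$)
$26203 + Z = 26203 + 3540 = 29743$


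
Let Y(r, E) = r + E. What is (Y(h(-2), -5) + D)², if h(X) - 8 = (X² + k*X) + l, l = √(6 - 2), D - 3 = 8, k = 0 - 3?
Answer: 676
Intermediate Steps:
k = -3
D = 11 (D = 3 + 8 = 11)
l = 2 (l = √4 = 2)
h(X) = 10 + X² - 3*X (h(X) = 8 + ((X² - 3*X) + 2) = 8 + (2 + X² - 3*X) = 10 + X² - 3*X)
Y(r, E) = E + r
(Y(h(-2), -5) + D)² = ((-5 + (10 + (-2)² - 3*(-2))) + 11)² = ((-5 + (10 + 4 + 6)) + 11)² = ((-5 + 20) + 11)² = (15 + 11)² = 26² = 676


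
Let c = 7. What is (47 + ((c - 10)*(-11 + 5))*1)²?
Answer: 4225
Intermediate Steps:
(47 + ((c - 10)*(-11 + 5))*1)² = (47 + ((7 - 10)*(-11 + 5))*1)² = (47 - 3*(-6)*1)² = (47 + 18*1)² = (47 + 18)² = 65² = 4225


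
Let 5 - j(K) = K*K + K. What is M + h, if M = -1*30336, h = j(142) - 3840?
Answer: -54477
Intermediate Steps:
j(K) = 5 - K - K**2 (j(K) = 5 - (K*K + K) = 5 - (K**2 + K) = 5 - (K + K**2) = 5 + (-K - K**2) = 5 - K - K**2)
h = -24141 (h = (5 - 1*142 - 1*142**2) - 3840 = (5 - 142 - 1*20164) - 3840 = (5 - 142 - 20164) - 3840 = -20301 - 3840 = -24141)
M = -30336
M + h = -30336 - 24141 = -54477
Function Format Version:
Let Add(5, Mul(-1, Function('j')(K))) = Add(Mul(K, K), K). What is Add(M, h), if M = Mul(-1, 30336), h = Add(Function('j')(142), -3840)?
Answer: -54477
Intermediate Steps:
Function('j')(K) = Add(5, Mul(-1, K), Mul(-1, Pow(K, 2))) (Function('j')(K) = Add(5, Mul(-1, Add(Mul(K, K), K))) = Add(5, Mul(-1, Add(Pow(K, 2), K))) = Add(5, Mul(-1, Add(K, Pow(K, 2)))) = Add(5, Add(Mul(-1, K), Mul(-1, Pow(K, 2)))) = Add(5, Mul(-1, K), Mul(-1, Pow(K, 2))))
h = -24141 (h = Add(Add(5, Mul(-1, 142), Mul(-1, Pow(142, 2))), -3840) = Add(Add(5, -142, Mul(-1, 20164)), -3840) = Add(Add(5, -142, -20164), -3840) = Add(-20301, -3840) = -24141)
M = -30336
Add(M, h) = Add(-30336, -24141) = -54477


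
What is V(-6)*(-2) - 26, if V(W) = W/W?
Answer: -28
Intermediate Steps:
V(W) = 1
V(-6)*(-2) - 26 = 1*(-2) - 26 = -2 - 26 = -28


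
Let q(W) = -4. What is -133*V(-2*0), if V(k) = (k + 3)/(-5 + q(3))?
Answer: 133/3 ≈ 44.333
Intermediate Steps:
V(k) = -⅓ - k/9 (V(k) = (k + 3)/(-5 - 4) = (3 + k)/(-9) = (3 + k)*(-⅑) = -⅓ - k/9)
-133*V(-2*0) = -133*(-⅓ - (-2)*0/9) = -133*(-⅓ - ⅑*0) = -133*(-⅓ + 0) = -133*(-⅓) = 133/3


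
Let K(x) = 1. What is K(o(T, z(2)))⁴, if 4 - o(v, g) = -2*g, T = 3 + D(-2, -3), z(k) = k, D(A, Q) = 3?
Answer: 1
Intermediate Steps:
T = 6 (T = 3 + 3 = 6)
o(v, g) = 4 + 2*g (o(v, g) = 4 - (-2)*g = 4 + 2*g)
K(o(T, z(2)))⁴ = 1⁴ = 1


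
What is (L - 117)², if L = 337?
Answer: 48400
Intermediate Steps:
(L - 117)² = (337 - 117)² = 220² = 48400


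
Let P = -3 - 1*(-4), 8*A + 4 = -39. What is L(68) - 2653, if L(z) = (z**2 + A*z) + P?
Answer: 3213/2 ≈ 1606.5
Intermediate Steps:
A = -43/8 (A = -1/2 + (1/8)*(-39) = -1/2 - 39/8 = -43/8 ≈ -5.3750)
P = 1 (P = -3 + 4 = 1)
L(z) = 1 + z**2 - 43*z/8 (L(z) = (z**2 - 43*z/8) + 1 = 1 + z**2 - 43*z/8)
L(68) - 2653 = (1 + 68**2 - 43/8*68) - 2653 = (1 + 4624 - 731/2) - 2653 = 8519/2 - 2653 = 3213/2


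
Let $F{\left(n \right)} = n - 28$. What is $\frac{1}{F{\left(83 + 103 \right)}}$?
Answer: $\frac{1}{158} \approx 0.0063291$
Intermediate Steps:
$F{\left(n \right)} = -28 + n$
$\frac{1}{F{\left(83 + 103 \right)}} = \frac{1}{-28 + \left(83 + 103\right)} = \frac{1}{-28 + 186} = \frac{1}{158}$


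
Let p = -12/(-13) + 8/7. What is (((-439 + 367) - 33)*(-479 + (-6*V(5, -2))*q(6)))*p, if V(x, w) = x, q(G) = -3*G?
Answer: -172020/13 ≈ -13232.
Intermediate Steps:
p = 188/91 (p = -12*(-1/13) + 8*(⅐) = 12/13 + 8/7 = 188/91 ≈ 2.0659)
(((-439 + 367) - 33)*(-479 + (-6*V(5, -2))*q(6)))*p = (((-439 + 367) - 33)*(-479 + (-6*5)*(-3*6)))*(188/91) = ((-72 - 33)*(-479 - 30*(-18)))*(188/91) = -105*(-479 + 540)*(188/91) = -105*61*(188/91) = -6405*188/91 = -172020/13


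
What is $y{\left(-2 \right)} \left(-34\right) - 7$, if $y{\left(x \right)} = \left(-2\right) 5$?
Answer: $333$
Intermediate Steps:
$y{\left(x \right)} = -10$
$y{\left(-2 \right)} \left(-34\right) - 7 = \left(-10\right) \left(-34\right) - 7 = 340 - 7 = 333$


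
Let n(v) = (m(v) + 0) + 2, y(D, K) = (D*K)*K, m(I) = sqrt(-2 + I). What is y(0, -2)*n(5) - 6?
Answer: -6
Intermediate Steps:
y(D, K) = D*K**2
n(v) = 2 + sqrt(-2 + v) (n(v) = (sqrt(-2 + v) + 0) + 2 = sqrt(-2 + v) + 2 = 2 + sqrt(-2 + v))
y(0, -2)*n(5) - 6 = (0*(-2)**2)*(2 + sqrt(-2 + 5)) - 6 = (0*4)*(2 + sqrt(3)) - 6 = 0*(2 + sqrt(3)) - 6 = 0 - 6 = -6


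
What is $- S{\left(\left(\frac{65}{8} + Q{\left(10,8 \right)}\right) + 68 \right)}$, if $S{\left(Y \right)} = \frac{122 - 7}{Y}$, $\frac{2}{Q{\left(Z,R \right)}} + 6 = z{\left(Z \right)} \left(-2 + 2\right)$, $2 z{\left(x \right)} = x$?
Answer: $- \frac{2760}{1819} \approx -1.5173$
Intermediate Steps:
$z{\left(x \right)} = \frac{x}{2}$
$Q{\left(Z,R \right)} = - \frac{1}{3}$ ($Q{\left(Z,R \right)} = \frac{2}{-6 + \frac{Z}{2} \left(-2 + 2\right)} = \frac{2}{-6 + \frac{Z}{2} \cdot 0} = \frac{2}{-6 + 0} = \frac{2}{-6} = 2 \left(- \frac{1}{6}\right) = - \frac{1}{3}$)
$S{\left(Y \right)} = \frac{115}{Y}$ ($S{\left(Y \right)} = \frac{122 - 7}{Y} = \frac{115}{Y}$)
$- S{\left(\left(\frac{65}{8} + Q{\left(10,8 \right)}\right) + 68 \right)} = - \frac{115}{\left(\frac{65}{8} - \frac{1}{3}\right) + 68} = - \frac{115}{\frac{187}{24} + 68} = - \frac{115}{\frac{1819}{24}} = - \frac{115 \cdot 24}{1819} = \left(-1\right) \frac{2760}{1819} = - \frac{2760}{1819}$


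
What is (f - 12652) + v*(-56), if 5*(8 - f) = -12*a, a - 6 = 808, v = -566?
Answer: 105028/5 ≈ 21006.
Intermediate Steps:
a = 814 (a = 6 + 808 = 814)
f = 9808/5 (f = 8 - (-12)*814/5 = 8 - 1/5*(-9768) = 8 + 9768/5 = 9808/5 ≈ 1961.6)
(f - 12652) + v*(-56) = (9808/5 - 12652) - 566*(-56) = -53452/5 + 31696 = 105028/5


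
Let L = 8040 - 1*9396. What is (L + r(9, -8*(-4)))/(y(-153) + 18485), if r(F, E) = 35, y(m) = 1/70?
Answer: -92470/1293951 ≈ -0.071463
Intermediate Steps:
L = -1356 (L = 8040 - 9396 = -1356)
y(m) = 1/70
(L + r(9, -8*(-4)))/(y(-153) + 18485) = (-1356 + 35)/(1/70 + 18485) = -1321/1293951/70 = -1321*70/1293951 = -92470/1293951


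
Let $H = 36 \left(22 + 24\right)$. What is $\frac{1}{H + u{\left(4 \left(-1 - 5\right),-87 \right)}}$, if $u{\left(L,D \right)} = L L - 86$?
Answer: $\frac{1}{2146} \approx 0.00046598$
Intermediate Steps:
$u{\left(L,D \right)} = -86 + L^{2}$ ($u{\left(L,D \right)} = L^{2} - 86 = -86 + L^{2}$)
$H = 1656$ ($H = 36 \cdot 46 = 1656$)
$\frac{1}{H + u{\left(4 \left(-1 - 5\right),-87 \right)}} = \frac{1}{1656 - \left(86 - \left(4 \left(-1 - 5\right)\right)^{2}\right)} = \frac{1}{1656 - \left(86 - \left(4 \left(-6\right)\right)^{2}\right)} = \frac{1}{1656 - \left(86 - \left(-24\right)^{2}\right)} = \frac{1}{1656 + \left(-86 + 576\right)} = \frac{1}{1656 + 490} = \frac{1}{2146}$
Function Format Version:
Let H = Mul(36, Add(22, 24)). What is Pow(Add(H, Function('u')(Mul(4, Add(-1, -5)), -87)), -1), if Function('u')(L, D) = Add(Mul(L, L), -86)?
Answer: Rational(1, 2146) ≈ 0.00046598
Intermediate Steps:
Function('u')(L, D) = Add(-86, Pow(L, 2)) (Function('u')(L, D) = Add(Pow(L, 2), -86) = Add(-86, Pow(L, 2)))
H = 1656 (H = Mul(36, 46) = 1656)
Pow(Add(H, Function('u')(Mul(4, Add(-1, -5)), -87)), -1) = Pow(Add(1656, Add(-86, Pow(Mul(4, Add(-1, -5)), 2))), -1) = Pow(Add(1656, Add(-86, Pow(Mul(4, -6), 2))), -1) = Pow(Add(1656, Add(-86, Pow(-24, 2))), -1) = Pow(Add(1656, Add(-86, 576)), -1) = Pow(Add(1656, 490), -1) = Pow(2146, -1) = Rational(1, 2146)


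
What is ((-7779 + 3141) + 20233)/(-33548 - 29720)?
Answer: -15595/63268 ≈ -0.24649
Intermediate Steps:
((-7779 + 3141) + 20233)/(-33548 - 29720) = (-4638 + 20233)/(-63268) = 15595*(-1/63268) = -15595/63268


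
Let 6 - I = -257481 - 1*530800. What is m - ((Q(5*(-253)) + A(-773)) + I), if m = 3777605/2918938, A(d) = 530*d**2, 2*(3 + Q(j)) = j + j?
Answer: -926696811115277/2918938 ≈ -3.1748e+8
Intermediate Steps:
Q(j) = -3 + j (Q(j) = -3 + (j + j)/2 = -3 + (2*j)/2 = -3 + j)
I = 788287 (I = 6 - (-257481 - 1*530800) = 6 - (-257481 - 530800) = 6 - 1*(-788281) = 6 + 788281 = 788287)
m = 3777605/2918938 (m = 3777605*(1/2918938) = 3777605/2918938 ≈ 1.2942)
m - ((Q(5*(-253)) + A(-773)) + I) = 3777605/2918938 - (((-3 + 5*(-253)) + 530*(-773)**2) + 788287) = 3777605/2918938 - (((-3 - 1265) + 530*597529) + 788287) = 3777605/2918938 - ((-1268 + 316690370) + 788287) = 3777605/2918938 - (316689102 + 788287) = 3777605/2918938 - 1*317477389 = 3777605/2918938 - 317477389 = -926696811115277/2918938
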